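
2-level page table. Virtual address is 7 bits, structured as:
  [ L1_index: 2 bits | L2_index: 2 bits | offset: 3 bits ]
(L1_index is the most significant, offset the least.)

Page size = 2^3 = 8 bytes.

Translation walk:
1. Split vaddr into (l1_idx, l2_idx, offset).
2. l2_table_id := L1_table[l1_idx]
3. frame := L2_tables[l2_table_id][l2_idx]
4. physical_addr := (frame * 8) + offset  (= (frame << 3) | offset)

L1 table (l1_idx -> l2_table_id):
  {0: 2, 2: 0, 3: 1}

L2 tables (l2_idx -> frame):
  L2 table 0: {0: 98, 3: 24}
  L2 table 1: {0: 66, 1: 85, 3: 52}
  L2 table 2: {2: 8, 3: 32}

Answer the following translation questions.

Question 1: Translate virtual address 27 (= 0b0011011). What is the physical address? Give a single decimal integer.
vaddr = 27 = 0b0011011
Split: l1_idx=0, l2_idx=3, offset=3
L1[0] = 2
L2[2][3] = 32
paddr = 32 * 8 + 3 = 259

Answer: 259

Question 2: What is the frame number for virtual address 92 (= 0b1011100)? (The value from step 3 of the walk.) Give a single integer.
Answer: 24

Derivation:
vaddr = 92: l1_idx=2, l2_idx=3
L1[2] = 0; L2[0][3] = 24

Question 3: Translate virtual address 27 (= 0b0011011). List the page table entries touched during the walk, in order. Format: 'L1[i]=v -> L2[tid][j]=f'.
Answer: L1[0]=2 -> L2[2][3]=32

Derivation:
vaddr = 27 = 0b0011011
Split: l1_idx=0, l2_idx=3, offset=3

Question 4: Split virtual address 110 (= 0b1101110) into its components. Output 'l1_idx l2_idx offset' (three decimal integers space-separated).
Answer: 3 1 6

Derivation:
vaddr = 110 = 0b1101110
  top 2 bits -> l1_idx = 3
  next 2 bits -> l2_idx = 1
  bottom 3 bits -> offset = 6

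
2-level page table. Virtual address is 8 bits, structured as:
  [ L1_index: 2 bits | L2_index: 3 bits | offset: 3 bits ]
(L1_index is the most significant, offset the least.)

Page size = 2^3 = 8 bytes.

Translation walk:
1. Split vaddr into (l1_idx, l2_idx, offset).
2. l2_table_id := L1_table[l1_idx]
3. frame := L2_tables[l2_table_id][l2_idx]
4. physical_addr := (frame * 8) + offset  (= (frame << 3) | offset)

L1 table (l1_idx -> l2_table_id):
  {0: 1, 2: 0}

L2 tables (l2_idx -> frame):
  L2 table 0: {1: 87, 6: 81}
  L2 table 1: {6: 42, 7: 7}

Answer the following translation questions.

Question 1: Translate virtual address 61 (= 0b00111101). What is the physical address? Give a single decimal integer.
Answer: 61

Derivation:
vaddr = 61 = 0b00111101
Split: l1_idx=0, l2_idx=7, offset=5
L1[0] = 1
L2[1][7] = 7
paddr = 7 * 8 + 5 = 61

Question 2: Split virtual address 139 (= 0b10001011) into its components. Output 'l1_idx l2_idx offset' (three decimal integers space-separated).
vaddr = 139 = 0b10001011
  top 2 bits -> l1_idx = 2
  next 3 bits -> l2_idx = 1
  bottom 3 bits -> offset = 3

Answer: 2 1 3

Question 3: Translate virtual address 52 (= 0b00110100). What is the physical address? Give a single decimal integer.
Answer: 340

Derivation:
vaddr = 52 = 0b00110100
Split: l1_idx=0, l2_idx=6, offset=4
L1[0] = 1
L2[1][6] = 42
paddr = 42 * 8 + 4 = 340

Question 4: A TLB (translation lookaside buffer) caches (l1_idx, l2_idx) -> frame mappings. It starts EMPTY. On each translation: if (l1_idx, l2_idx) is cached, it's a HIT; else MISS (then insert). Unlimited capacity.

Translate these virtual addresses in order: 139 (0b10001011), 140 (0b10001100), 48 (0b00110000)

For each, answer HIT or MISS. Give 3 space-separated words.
Answer: MISS HIT MISS

Derivation:
vaddr=139: (2,1) not in TLB -> MISS, insert
vaddr=140: (2,1) in TLB -> HIT
vaddr=48: (0,6) not in TLB -> MISS, insert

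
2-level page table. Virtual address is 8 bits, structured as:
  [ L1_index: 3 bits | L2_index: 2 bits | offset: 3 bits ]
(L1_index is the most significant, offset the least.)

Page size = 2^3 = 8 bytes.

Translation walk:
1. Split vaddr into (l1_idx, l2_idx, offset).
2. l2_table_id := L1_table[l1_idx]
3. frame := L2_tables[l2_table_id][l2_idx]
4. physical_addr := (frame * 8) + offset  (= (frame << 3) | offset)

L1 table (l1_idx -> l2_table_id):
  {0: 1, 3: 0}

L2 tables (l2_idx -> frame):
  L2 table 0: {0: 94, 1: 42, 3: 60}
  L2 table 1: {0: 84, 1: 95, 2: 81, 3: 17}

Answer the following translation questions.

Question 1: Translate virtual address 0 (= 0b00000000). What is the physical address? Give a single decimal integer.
Answer: 672

Derivation:
vaddr = 0 = 0b00000000
Split: l1_idx=0, l2_idx=0, offset=0
L1[0] = 1
L2[1][0] = 84
paddr = 84 * 8 + 0 = 672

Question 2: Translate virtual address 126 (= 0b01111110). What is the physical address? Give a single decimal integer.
Answer: 486

Derivation:
vaddr = 126 = 0b01111110
Split: l1_idx=3, l2_idx=3, offset=6
L1[3] = 0
L2[0][3] = 60
paddr = 60 * 8 + 6 = 486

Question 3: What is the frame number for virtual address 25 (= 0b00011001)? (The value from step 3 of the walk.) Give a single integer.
vaddr = 25: l1_idx=0, l2_idx=3
L1[0] = 1; L2[1][3] = 17

Answer: 17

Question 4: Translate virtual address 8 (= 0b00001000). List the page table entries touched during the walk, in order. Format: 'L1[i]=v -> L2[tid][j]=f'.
Answer: L1[0]=1 -> L2[1][1]=95

Derivation:
vaddr = 8 = 0b00001000
Split: l1_idx=0, l2_idx=1, offset=0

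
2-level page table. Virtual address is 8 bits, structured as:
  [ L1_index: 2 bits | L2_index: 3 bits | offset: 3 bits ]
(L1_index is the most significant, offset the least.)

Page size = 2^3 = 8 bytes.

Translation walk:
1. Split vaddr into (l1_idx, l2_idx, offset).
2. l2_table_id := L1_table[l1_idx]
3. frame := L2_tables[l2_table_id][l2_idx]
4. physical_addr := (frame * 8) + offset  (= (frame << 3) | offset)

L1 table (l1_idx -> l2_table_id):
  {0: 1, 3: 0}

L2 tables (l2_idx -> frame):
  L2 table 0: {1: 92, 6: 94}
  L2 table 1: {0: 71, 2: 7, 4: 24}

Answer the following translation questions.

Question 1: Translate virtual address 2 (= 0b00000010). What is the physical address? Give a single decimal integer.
Answer: 570

Derivation:
vaddr = 2 = 0b00000010
Split: l1_idx=0, l2_idx=0, offset=2
L1[0] = 1
L2[1][0] = 71
paddr = 71 * 8 + 2 = 570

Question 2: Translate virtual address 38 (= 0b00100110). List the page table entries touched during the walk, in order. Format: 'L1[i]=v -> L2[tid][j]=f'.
Answer: L1[0]=1 -> L2[1][4]=24

Derivation:
vaddr = 38 = 0b00100110
Split: l1_idx=0, l2_idx=4, offset=6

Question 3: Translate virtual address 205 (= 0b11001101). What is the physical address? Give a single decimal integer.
vaddr = 205 = 0b11001101
Split: l1_idx=3, l2_idx=1, offset=5
L1[3] = 0
L2[0][1] = 92
paddr = 92 * 8 + 5 = 741

Answer: 741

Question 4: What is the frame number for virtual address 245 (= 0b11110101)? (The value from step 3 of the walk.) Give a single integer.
vaddr = 245: l1_idx=3, l2_idx=6
L1[3] = 0; L2[0][6] = 94

Answer: 94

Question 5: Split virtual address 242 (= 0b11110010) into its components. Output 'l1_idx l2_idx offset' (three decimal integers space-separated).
Answer: 3 6 2

Derivation:
vaddr = 242 = 0b11110010
  top 2 bits -> l1_idx = 3
  next 3 bits -> l2_idx = 6
  bottom 3 bits -> offset = 2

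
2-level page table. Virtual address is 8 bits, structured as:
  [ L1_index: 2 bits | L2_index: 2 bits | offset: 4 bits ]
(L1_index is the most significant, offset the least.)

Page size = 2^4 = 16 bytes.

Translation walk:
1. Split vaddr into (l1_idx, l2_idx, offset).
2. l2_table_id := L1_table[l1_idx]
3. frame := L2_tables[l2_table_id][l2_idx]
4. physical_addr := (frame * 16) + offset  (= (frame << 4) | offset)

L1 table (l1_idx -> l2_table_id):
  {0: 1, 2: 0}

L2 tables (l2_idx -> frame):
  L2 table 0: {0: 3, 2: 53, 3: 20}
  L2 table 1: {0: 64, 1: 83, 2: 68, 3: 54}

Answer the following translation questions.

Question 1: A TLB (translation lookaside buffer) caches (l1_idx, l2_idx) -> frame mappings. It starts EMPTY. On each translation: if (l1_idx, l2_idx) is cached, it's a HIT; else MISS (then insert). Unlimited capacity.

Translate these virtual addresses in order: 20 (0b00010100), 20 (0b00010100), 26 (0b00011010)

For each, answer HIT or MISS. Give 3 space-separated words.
Answer: MISS HIT HIT

Derivation:
vaddr=20: (0,1) not in TLB -> MISS, insert
vaddr=20: (0,1) in TLB -> HIT
vaddr=26: (0,1) in TLB -> HIT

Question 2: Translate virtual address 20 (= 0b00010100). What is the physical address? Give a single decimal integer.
Answer: 1332

Derivation:
vaddr = 20 = 0b00010100
Split: l1_idx=0, l2_idx=1, offset=4
L1[0] = 1
L2[1][1] = 83
paddr = 83 * 16 + 4 = 1332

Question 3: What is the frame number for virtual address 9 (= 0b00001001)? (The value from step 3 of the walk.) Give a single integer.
Answer: 64

Derivation:
vaddr = 9: l1_idx=0, l2_idx=0
L1[0] = 1; L2[1][0] = 64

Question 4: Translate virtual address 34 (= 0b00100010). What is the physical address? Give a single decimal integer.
Answer: 1090

Derivation:
vaddr = 34 = 0b00100010
Split: l1_idx=0, l2_idx=2, offset=2
L1[0] = 1
L2[1][2] = 68
paddr = 68 * 16 + 2 = 1090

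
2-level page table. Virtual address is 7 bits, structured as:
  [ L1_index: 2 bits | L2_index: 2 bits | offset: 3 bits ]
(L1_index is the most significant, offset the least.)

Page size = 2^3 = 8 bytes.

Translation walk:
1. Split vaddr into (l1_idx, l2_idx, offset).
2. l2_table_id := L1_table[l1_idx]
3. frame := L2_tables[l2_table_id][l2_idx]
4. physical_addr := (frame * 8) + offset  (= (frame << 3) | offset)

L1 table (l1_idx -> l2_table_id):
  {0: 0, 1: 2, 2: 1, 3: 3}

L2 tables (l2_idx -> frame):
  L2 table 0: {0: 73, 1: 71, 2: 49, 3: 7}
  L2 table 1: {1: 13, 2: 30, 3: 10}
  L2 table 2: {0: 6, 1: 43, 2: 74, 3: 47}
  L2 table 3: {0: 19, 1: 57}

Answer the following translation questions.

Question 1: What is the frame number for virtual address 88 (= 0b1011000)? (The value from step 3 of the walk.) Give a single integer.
vaddr = 88: l1_idx=2, l2_idx=3
L1[2] = 1; L2[1][3] = 10

Answer: 10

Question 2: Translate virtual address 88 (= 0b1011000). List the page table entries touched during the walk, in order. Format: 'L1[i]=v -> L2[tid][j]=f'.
Answer: L1[2]=1 -> L2[1][3]=10

Derivation:
vaddr = 88 = 0b1011000
Split: l1_idx=2, l2_idx=3, offset=0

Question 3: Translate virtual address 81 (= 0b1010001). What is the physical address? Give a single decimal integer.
vaddr = 81 = 0b1010001
Split: l1_idx=2, l2_idx=2, offset=1
L1[2] = 1
L2[1][2] = 30
paddr = 30 * 8 + 1 = 241

Answer: 241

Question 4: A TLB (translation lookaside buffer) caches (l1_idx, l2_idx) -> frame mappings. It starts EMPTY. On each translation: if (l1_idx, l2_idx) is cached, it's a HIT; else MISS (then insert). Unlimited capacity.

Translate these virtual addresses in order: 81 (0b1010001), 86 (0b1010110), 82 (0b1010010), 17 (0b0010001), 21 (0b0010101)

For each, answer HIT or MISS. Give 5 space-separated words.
Answer: MISS HIT HIT MISS HIT

Derivation:
vaddr=81: (2,2) not in TLB -> MISS, insert
vaddr=86: (2,2) in TLB -> HIT
vaddr=82: (2,2) in TLB -> HIT
vaddr=17: (0,2) not in TLB -> MISS, insert
vaddr=21: (0,2) in TLB -> HIT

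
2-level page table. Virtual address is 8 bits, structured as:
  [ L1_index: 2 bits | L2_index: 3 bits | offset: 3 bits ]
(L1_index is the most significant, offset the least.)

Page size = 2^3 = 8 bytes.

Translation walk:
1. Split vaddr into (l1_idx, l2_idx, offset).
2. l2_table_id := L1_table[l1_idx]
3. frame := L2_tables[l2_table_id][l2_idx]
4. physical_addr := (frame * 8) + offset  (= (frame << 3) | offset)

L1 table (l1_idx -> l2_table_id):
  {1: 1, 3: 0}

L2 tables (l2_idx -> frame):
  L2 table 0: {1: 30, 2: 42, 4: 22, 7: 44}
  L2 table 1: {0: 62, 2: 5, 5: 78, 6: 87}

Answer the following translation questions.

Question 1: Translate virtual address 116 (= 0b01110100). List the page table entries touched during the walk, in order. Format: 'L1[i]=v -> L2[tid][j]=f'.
vaddr = 116 = 0b01110100
Split: l1_idx=1, l2_idx=6, offset=4

Answer: L1[1]=1 -> L2[1][6]=87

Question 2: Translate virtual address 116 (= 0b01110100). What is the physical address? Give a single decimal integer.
vaddr = 116 = 0b01110100
Split: l1_idx=1, l2_idx=6, offset=4
L1[1] = 1
L2[1][6] = 87
paddr = 87 * 8 + 4 = 700

Answer: 700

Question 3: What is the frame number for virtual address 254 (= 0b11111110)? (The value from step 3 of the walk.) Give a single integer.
vaddr = 254: l1_idx=3, l2_idx=7
L1[3] = 0; L2[0][7] = 44

Answer: 44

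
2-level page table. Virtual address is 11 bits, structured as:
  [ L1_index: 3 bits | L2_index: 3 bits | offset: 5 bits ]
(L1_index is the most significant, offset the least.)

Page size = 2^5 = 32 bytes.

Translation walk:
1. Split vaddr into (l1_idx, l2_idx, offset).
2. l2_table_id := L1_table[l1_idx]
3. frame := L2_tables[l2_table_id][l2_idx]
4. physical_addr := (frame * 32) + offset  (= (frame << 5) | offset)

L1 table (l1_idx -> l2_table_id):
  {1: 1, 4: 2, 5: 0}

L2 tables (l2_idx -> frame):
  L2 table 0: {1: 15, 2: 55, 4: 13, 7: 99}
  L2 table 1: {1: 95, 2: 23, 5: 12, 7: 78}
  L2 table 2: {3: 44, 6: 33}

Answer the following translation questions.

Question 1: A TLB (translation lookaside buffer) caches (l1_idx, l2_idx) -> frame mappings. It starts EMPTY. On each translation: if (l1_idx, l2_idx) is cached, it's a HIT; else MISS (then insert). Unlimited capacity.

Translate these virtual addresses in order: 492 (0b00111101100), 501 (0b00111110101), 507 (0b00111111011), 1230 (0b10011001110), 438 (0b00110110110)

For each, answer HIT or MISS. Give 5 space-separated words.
vaddr=492: (1,7) not in TLB -> MISS, insert
vaddr=501: (1,7) in TLB -> HIT
vaddr=507: (1,7) in TLB -> HIT
vaddr=1230: (4,6) not in TLB -> MISS, insert
vaddr=438: (1,5) not in TLB -> MISS, insert

Answer: MISS HIT HIT MISS MISS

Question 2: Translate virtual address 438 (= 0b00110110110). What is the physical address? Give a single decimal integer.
Answer: 406

Derivation:
vaddr = 438 = 0b00110110110
Split: l1_idx=1, l2_idx=5, offset=22
L1[1] = 1
L2[1][5] = 12
paddr = 12 * 32 + 22 = 406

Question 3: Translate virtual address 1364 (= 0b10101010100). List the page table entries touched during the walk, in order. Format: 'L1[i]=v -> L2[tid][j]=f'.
vaddr = 1364 = 0b10101010100
Split: l1_idx=5, l2_idx=2, offset=20

Answer: L1[5]=0 -> L2[0][2]=55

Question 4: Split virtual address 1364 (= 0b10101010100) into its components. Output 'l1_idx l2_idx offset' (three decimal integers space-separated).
Answer: 5 2 20

Derivation:
vaddr = 1364 = 0b10101010100
  top 3 bits -> l1_idx = 5
  next 3 bits -> l2_idx = 2
  bottom 5 bits -> offset = 20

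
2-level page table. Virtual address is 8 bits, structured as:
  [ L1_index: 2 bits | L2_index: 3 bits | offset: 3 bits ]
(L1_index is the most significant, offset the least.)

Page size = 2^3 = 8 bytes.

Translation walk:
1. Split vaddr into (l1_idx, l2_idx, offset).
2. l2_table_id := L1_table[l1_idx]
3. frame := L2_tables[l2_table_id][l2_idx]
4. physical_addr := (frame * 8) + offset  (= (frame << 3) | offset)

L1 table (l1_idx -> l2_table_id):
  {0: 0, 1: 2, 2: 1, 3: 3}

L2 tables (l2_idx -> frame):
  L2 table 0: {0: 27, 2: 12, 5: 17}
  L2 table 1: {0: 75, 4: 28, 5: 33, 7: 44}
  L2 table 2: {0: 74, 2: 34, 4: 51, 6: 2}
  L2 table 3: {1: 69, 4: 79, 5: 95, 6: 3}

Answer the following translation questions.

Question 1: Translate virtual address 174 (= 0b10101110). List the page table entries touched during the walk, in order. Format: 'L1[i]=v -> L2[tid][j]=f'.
vaddr = 174 = 0b10101110
Split: l1_idx=2, l2_idx=5, offset=6

Answer: L1[2]=1 -> L2[1][5]=33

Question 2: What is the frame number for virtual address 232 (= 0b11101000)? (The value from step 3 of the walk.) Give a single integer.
vaddr = 232: l1_idx=3, l2_idx=5
L1[3] = 3; L2[3][5] = 95

Answer: 95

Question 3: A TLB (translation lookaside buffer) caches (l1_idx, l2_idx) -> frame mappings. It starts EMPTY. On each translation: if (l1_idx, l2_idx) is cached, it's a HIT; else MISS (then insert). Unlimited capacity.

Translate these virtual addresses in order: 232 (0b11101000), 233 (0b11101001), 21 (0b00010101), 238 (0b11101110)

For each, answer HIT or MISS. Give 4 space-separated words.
Answer: MISS HIT MISS HIT

Derivation:
vaddr=232: (3,5) not in TLB -> MISS, insert
vaddr=233: (3,5) in TLB -> HIT
vaddr=21: (0,2) not in TLB -> MISS, insert
vaddr=238: (3,5) in TLB -> HIT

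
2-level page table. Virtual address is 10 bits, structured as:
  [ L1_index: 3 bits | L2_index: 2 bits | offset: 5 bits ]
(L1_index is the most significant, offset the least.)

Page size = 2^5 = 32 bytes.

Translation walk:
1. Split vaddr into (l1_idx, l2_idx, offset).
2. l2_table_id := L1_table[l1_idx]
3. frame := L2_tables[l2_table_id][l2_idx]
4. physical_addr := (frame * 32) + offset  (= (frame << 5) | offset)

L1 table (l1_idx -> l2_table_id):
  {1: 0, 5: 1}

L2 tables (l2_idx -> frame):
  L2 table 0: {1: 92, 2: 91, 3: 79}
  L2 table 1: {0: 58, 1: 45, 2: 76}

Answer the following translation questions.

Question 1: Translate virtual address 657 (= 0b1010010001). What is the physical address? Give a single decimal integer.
vaddr = 657 = 0b1010010001
Split: l1_idx=5, l2_idx=0, offset=17
L1[5] = 1
L2[1][0] = 58
paddr = 58 * 32 + 17 = 1873

Answer: 1873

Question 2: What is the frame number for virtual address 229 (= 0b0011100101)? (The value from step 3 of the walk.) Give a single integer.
Answer: 79

Derivation:
vaddr = 229: l1_idx=1, l2_idx=3
L1[1] = 0; L2[0][3] = 79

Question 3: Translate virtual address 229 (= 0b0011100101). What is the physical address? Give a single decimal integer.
vaddr = 229 = 0b0011100101
Split: l1_idx=1, l2_idx=3, offset=5
L1[1] = 0
L2[0][3] = 79
paddr = 79 * 32 + 5 = 2533

Answer: 2533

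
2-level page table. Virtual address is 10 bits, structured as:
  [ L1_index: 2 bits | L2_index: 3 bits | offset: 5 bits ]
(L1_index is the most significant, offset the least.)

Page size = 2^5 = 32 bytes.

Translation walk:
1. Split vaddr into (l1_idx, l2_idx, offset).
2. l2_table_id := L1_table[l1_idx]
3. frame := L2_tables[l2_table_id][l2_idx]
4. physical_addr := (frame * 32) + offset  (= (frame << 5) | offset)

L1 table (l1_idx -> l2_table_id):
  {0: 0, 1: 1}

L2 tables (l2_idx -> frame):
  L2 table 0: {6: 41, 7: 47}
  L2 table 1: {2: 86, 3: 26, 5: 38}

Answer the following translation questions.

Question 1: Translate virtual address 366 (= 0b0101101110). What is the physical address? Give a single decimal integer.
vaddr = 366 = 0b0101101110
Split: l1_idx=1, l2_idx=3, offset=14
L1[1] = 1
L2[1][3] = 26
paddr = 26 * 32 + 14 = 846

Answer: 846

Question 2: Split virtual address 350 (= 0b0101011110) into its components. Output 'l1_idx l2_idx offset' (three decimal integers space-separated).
Answer: 1 2 30

Derivation:
vaddr = 350 = 0b0101011110
  top 2 bits -> l1_idx = 1
  next 3 bits -> l2_idx = 2
  bottom 5 bits -> offset = 30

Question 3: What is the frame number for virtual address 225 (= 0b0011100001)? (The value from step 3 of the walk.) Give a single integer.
vaddr = 225: l1_idx=0, l2_idx=7
L1[0] = 0; L2[0][7] = 47

Answer: 47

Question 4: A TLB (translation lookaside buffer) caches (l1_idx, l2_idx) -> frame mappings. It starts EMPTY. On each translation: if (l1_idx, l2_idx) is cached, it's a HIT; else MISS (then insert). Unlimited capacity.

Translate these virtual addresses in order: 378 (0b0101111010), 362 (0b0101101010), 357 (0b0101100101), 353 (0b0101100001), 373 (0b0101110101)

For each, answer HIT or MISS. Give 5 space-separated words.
Answer: MISS HIT HIT HIT HIT

Derivation:
vaddr=378: (1,3) not in TLB -> MISS, insert
vaddr=362: (1,3) in TLB -> HIT
vaddr=357: (1,3) in TLB -> HIT
vaddr=353: (1,3) in TLB -> HIT
vaddr=373: (1,3) in TLB -> HIT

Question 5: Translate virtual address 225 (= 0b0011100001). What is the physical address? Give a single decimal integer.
vaddr = 225 = 0b0011100001
Split: l1_idx=0, l2_idx=7, offset=1
L1[0] = 0
L2[0][7] = 47
paddr = 47 * 32 + 1 = 1505

Answer: 1505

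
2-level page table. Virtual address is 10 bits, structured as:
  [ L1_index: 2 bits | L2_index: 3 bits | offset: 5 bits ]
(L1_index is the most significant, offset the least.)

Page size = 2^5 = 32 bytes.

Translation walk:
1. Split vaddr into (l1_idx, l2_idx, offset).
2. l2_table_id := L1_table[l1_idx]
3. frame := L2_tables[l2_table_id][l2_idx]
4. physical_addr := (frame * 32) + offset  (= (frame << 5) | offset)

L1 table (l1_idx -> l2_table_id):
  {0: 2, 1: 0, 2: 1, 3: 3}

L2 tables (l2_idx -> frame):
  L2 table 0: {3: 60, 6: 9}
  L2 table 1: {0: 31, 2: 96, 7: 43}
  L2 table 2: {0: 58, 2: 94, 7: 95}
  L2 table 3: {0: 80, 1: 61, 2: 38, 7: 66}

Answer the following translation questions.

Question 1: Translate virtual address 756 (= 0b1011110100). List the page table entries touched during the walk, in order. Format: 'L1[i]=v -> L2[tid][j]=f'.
vaddr = 756 = 0b1011110100
Split: l1_idx=2, l2_idx=7, offset=20

Answer: L1[2]=1 -> L2[1][7]=43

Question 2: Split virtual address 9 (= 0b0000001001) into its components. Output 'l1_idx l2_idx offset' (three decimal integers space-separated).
vaddr = 9 = 0b0000001001
  top 2 bits -> l1_idx = 0
  next 3 bits -> l2_idx = 0
  bottom 5 bits -> offset = 9

Answer: 0 0 9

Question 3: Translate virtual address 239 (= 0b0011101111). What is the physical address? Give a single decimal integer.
Answer: 3055

Derivation:
vaddr = 239 = 0b0011101111
Split: l1_idx=0, l2_idx=7, offset=15
L1[0] = 2
L2[2][7] = 95
paddr = 95 * 32 + 15 = 3055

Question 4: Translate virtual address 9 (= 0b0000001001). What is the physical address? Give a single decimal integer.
Answer: 1865

Derivation:
vaddr = 9 = 0b0000001001
Split: l1_idx=0, l2_idx=0, offset=9
L1[0] = 2
L2[2][0] = 58
paddr = 58 * 32 + 9 = 1865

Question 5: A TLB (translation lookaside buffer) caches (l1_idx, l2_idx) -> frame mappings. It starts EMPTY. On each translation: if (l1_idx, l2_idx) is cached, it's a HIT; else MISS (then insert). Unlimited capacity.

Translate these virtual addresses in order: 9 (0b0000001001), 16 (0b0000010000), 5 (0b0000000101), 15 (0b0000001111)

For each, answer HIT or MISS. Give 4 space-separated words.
vaddr=9: (0,0) not in TLB -> MISS, insert
vaddr=16: (0,0) in TLB -> HIT
vaddr=5: (0,0) in TLB -> HIT
vaddr=15: (0,0) in TLB -> HIT

Answer: MISS HIT HIT HIT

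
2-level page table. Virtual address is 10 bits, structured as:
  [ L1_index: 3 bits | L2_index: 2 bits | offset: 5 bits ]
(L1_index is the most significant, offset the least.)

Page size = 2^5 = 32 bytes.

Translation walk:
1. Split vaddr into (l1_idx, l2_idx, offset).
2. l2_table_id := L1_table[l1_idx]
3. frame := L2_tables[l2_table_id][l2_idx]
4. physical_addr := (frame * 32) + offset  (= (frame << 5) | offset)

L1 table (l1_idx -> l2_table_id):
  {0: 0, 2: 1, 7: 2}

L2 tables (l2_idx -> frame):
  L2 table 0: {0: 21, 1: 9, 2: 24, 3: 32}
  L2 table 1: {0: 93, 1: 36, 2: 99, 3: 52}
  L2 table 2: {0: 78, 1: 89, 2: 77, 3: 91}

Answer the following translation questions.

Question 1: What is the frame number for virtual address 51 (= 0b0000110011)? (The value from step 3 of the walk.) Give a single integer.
Answer: 9

Derivation:
vaddr = 51: l1_idx=0, l2_idx=1
L1[0] = 0; L2[0][1] = 9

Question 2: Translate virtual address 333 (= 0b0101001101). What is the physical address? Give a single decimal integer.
vaddr = 333 = 0b0101001101
Split: l1_idx=2, l2_idx=2, offset=13
L1[2] = 1
L2[1][2] = 99
paddr = 99 * 32 + 13 = 3181

Answer: 3181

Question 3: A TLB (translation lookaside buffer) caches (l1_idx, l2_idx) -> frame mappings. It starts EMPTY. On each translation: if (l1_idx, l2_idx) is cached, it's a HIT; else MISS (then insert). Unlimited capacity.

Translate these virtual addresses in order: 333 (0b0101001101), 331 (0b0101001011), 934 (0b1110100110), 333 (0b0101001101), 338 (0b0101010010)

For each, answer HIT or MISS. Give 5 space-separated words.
vaddr=333: (2,2) not in TLB -> MISS, insert
vaddr=331: (2,2) in TLB -> HIT
vaddr=934: (7,1) not in TLB -> MISS, insert
vaddr=333: (2,2) in TLB -> HIT
vaddr=338: (2,2) in TLB -> HIT

Answer: MISS HIT MISS HIT HIT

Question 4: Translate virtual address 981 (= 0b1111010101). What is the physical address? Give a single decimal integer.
Answer: 2485

Derivation:
vaddr = 981 = 0b1111010101
Split: l1_idx=7, l2_idx=2, offset=21
L1[7] = 2
L2[2][2] = 77
paddr = 77 * 32 + 21 = 2485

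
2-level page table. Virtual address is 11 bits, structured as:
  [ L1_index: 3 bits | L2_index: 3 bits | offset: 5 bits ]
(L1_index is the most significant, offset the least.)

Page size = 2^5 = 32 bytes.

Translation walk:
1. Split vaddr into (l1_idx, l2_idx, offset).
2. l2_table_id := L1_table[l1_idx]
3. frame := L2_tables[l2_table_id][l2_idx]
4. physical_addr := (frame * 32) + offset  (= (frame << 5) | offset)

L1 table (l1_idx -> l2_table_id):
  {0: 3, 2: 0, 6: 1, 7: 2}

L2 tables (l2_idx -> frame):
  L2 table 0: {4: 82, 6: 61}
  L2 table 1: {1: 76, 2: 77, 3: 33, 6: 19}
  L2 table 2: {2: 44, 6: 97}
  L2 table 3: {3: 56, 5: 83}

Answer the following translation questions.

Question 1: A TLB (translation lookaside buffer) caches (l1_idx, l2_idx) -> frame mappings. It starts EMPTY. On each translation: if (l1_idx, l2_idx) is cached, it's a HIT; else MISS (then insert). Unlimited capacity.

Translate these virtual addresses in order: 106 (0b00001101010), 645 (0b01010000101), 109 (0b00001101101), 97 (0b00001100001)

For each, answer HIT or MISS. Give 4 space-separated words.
vaddr=106: (0,3) not in TLB -> MISS, insert
vaddr=645: (2,4) not in TLB -> MISS, insert
vaddr=109: (0,3) in TLB -> HIT
vaddr=97: (0,3) in TLB -> HIT

Answer: MISS MISS HIT HIT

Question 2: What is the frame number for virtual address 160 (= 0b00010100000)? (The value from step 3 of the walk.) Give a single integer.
Answer: 83

Derivation:
vaddr = 160: l1_idx=0, l2_idx=5
L1[0] = 3; L2[3][5] = 83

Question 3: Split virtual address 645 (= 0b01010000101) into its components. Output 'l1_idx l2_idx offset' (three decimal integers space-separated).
Answer: 2 4 5

Derivation:
vaddr = 645 = 0b01010000101
  top 3 bits -> l1_idx = 2
  next 3 bits -> l2_idx = 4
  bottom 5 bits -> offset = 5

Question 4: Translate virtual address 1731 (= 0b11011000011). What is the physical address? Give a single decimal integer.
Answer: 611

Derivation:
vaddr = 1731 = 0b11011000011
Split: l1_idx=6, l2_idx=6, offset=3
L1[6] = 1
L2[1][6] = 19
paddr = 19 * 32 + 3 = 611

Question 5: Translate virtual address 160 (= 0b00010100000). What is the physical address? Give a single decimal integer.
vaddr = 160 = 0b00010100000
Split: l1_idx=0, l2_idx=5, offset=0
L1[0] = 3
L2[3][5] = 83
paddr = 83 * 32 + 0 = 2656

Answer: 2656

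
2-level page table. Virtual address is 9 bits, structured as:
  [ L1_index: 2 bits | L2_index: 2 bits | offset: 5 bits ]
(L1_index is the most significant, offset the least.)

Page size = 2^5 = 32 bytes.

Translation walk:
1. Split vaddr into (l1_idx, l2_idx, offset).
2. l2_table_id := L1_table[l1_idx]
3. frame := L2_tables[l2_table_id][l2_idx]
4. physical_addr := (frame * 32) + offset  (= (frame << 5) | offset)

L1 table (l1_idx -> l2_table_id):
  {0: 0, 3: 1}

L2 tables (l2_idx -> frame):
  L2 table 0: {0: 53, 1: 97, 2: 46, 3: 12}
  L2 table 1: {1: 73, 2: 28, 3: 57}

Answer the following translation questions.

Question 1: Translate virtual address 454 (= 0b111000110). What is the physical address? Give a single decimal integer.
Answer: 902

Derivation:
vaddr = 454 = 0b111000110
Split: l1_idx=3, l2_idx=2, offset=6
L1[3] = 1
L2[1][2] = 28
paddr = 28 * 32 + 6 = 902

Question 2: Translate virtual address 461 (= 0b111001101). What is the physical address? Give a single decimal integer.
Answer: 909

Derivation:
vaddr = 461 = 0b111001101
Split: l1_idx=3, l2_idx=2, offset=13
L1[3] = 1
L2[1][2] = 28
paddr = 28 * 32 + 13 = 909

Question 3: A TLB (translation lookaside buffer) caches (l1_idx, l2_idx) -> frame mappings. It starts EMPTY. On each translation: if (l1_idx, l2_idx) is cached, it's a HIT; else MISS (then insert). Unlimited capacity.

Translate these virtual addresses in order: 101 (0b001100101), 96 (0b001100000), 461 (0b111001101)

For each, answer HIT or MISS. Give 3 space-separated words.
Answer: MISS HIT MISS

Derivation:
vaddr=101: (0,3) not in TLB -> MISS, insert
vaddr=96: (0,3) in TLB -> HIT
vaddr=461: (3,2) not in TLB -> MISS, insert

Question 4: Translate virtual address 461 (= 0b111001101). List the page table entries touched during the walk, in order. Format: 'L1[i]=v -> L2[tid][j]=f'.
Answer: L1[3]=1 -> L2[1][2]=28

Derivation:
vaddr = 461 = 0b111001101
Split: l1_idx=3, l2_idx=2, offset=13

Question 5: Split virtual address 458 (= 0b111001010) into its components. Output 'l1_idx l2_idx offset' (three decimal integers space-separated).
Answer: 3 2 10

Derivation:
vaddr = 458 = 0b111001010
  top 2 bits -> l1_idx = 3
  next 2 bits -> l2_idx = 2
  bottom 5 bits -> offset = 10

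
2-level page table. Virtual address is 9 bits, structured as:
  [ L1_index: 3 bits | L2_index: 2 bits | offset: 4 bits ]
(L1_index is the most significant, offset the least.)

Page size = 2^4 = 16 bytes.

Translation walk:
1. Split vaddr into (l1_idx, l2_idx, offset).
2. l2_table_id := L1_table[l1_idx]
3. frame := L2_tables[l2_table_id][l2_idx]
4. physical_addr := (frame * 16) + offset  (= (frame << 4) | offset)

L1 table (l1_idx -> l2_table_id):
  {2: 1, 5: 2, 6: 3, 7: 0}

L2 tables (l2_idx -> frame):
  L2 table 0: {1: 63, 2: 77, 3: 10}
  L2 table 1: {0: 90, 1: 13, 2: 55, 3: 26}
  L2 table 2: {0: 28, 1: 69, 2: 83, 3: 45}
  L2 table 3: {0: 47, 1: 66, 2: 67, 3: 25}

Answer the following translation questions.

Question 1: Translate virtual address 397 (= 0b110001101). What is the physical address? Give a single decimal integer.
vaddr = 397 = 0b110001101
Split: l1_idx=6, l2_idx=0, offset=13
L1[6] = 3
L2[3][0] = 47
paddr = 47 * 16 + 13 = 765

Answer: 765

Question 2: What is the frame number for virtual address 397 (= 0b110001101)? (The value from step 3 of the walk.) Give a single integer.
Answer: 47

Derivation:
vaddr = 397: l1_idx=6, l2_idx=0
L1[6] = 3; L2[3][0] = 47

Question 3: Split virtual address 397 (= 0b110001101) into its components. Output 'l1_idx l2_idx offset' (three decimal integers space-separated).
Answer: 6 0 13

Derivation:
vaddr = 397 = 0b110001101
  top 3 bits -> l1_idx = 6
  next 2 bits -> l2_idx = 0
  bottom 4 bits -> offset = 13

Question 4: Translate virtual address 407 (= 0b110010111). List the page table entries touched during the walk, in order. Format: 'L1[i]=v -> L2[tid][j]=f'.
Answer: L1[6]=3 -> L2[3][1]=66

Derivation:
vaddr = 407 = 0b110010111
Split: l1_idx=6, l2_idx=1, offset=7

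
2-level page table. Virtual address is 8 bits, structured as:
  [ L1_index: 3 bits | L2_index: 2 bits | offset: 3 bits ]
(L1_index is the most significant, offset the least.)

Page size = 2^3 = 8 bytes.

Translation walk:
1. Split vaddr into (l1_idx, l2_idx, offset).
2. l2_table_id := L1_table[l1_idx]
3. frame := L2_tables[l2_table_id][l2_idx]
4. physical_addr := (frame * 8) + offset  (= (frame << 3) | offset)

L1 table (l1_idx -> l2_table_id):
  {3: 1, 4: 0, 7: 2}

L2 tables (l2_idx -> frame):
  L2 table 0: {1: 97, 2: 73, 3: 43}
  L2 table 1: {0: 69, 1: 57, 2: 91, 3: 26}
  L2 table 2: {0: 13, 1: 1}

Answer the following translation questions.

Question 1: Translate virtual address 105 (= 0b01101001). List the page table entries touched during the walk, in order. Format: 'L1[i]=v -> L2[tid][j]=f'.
vaddr = 105 = 0b01101001
Split: l1_idx=3, l2_idx=1, offset=1

Answer: L1[3]=1 -> L2[1][1]=57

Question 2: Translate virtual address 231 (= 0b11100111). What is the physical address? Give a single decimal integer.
Answer: 111

Derivation:
vaddr = 231 = 0b11100111
Split: l1_idx=7, l2_idx=0, offset=7
L1[7] = 2
L2[2][0] = 13
paddr = 13 * 8 + 7 = 111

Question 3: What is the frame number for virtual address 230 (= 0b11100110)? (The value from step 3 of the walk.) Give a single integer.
Answer: 13

Derivation:
vaddr = 230: l1_idx=7, l2_idx=0
L1[7] = 2; L2[2][0] = 13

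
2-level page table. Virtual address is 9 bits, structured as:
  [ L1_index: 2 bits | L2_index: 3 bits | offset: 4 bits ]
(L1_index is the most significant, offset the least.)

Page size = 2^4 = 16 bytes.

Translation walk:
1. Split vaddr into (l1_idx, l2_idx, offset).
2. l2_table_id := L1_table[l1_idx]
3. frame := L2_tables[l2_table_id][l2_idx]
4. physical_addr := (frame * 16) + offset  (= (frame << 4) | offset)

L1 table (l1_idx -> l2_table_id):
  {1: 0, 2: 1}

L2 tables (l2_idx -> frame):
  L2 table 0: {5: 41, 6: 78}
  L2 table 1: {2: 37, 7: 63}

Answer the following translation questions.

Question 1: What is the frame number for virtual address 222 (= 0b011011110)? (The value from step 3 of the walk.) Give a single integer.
vaddr = 222: l1_idx=1, l2_idx=5
L1[1] = 0; L2[0][5] = 41

Answer: 41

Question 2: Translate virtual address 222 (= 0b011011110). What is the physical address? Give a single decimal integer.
Answer: 670

Derivation:
vaddr = 222 = 0b011011110
Split: l1_idx=1, l2_idx=5, offset=14
L1[1] = 0
L2[0][5] = 41
paddr = 41 * 16 + 14 = 670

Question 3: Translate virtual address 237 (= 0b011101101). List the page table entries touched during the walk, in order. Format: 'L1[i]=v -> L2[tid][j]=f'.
vaddr = 237 = 0b011101101
Split: l1_idx=1, l2_idx=6, offset=13

Answer: L1[1]=0 -> L2[0][6]=78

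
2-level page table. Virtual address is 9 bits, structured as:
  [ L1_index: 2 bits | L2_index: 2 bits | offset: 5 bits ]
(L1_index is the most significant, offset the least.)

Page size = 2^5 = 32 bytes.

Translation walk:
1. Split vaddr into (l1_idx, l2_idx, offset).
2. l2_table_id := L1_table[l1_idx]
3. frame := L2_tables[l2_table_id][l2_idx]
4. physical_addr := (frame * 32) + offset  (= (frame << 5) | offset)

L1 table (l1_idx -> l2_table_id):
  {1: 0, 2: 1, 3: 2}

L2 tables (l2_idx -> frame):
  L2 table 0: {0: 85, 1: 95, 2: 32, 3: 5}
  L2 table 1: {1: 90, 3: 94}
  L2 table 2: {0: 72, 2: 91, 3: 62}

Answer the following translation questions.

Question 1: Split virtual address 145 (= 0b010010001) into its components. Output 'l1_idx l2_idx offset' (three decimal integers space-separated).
vaddr = 145 = 0b010010001
  top 2 bits -> l1_idx = 1
  next 2 bits -> l2_idx = 0
  bottom 5 bits -> offset = 17

Answer: 1 0 17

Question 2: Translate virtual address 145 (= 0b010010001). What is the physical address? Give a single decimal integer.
Answer: 2737

Derivation:
vaddr = 145 = 0b010010001
Split: l1_idx=1, l2_idx=0, offset=17
L1[1] = 0
L2[0][0] = 85
paddr = 85 * 32 + 17 = 2737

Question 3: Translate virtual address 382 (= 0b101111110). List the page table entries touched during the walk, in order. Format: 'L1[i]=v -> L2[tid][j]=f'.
Answer: L1[2]=1 -> L2[1][3]=94

Derivation:
vaddr = 382 = 0b101111110
Split: l1_idx=2, l2_idx=3, offset=30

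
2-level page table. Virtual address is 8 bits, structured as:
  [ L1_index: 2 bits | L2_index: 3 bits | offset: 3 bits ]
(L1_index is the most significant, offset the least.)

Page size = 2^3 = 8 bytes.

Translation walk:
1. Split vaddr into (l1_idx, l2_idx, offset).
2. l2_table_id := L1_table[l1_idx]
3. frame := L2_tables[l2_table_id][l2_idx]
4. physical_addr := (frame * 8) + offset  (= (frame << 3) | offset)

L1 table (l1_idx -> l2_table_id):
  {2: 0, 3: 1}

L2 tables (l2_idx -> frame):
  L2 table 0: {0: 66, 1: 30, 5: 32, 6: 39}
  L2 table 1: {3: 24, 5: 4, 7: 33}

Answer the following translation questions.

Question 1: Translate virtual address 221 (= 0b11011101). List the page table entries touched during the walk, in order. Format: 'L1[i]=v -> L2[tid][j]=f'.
Answer: L1[3]=1 -> L2[1][3]=24

Derivation:
vaddr = 221 = 0b11011101
Split: l1_idx=3, l2_idx=3, offset=5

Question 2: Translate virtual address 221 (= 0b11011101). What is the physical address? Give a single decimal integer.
vaddr = 221 = 0b11011101
Split: l1_idx=3, l2_idx=3, offset=5
L1[3] = 1
L2[1][3] = 24
paddr = 24 * 8 + 5 = 197

Answer: 197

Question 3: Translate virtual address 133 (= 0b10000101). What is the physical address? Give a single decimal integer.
Answer: 533

Derivation:
vaddr = 133 = 0b10000101
Split: l1_idx=2, l2_idx=0, offset=5
L1[2] = 0
L2[0][0] = 66
paddr = 66 * 8 + 5 = 533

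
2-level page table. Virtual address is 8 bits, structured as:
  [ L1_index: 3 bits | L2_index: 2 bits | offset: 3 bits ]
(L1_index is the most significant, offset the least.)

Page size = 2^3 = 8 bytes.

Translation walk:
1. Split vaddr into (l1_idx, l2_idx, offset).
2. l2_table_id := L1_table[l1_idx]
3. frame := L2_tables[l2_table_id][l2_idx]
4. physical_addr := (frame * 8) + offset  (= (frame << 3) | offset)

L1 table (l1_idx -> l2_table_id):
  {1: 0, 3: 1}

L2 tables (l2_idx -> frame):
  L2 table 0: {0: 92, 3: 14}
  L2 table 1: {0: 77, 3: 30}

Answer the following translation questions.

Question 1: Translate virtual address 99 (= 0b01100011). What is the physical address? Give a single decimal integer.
Answer: 619

Derivation:
vaddr = 99 = 0b01100011
Split: l1_idx=3, l2_idx=0, offset=3
L1[3] = 1
L2[1][0] = 77
paddr = 77 * 8 + 3 = 619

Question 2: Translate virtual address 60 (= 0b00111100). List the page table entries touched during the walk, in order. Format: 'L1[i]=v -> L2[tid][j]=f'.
Answer: L1[1]=0 -> L2[0][3]=14

Derivation:
vaddr = 60 = 0b00111100
Split: l1_idx=1, l2_idx=3, offset=4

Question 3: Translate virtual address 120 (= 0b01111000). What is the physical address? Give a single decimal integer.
vaddr = 120 = 0b01111000
Split: l1_idx=3, l2_idx=3, offset=0
L1[3] = 1
L2[1][3] = 30
paddr = 30 * 8 + 0 = 240

Answer: 240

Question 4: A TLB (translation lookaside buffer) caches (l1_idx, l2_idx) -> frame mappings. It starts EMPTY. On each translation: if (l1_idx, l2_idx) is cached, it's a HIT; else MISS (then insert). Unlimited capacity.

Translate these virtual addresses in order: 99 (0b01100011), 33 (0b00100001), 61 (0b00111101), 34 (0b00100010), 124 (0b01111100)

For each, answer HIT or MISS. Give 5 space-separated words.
Answer: MISS MISS MISS HIT MISS

Derivation:
vaddr=99: (3,0) not in TLB -> MISS, insert
vaddr=33: (1,0) not in TLB -> MISS, insert
vaddr=61: (1,3) not in TLB -> MISS, insert
vaddr=34: (1,0) in TLB -> HIT
vaddr=124: (3,3) not in TLB -> MISS, insert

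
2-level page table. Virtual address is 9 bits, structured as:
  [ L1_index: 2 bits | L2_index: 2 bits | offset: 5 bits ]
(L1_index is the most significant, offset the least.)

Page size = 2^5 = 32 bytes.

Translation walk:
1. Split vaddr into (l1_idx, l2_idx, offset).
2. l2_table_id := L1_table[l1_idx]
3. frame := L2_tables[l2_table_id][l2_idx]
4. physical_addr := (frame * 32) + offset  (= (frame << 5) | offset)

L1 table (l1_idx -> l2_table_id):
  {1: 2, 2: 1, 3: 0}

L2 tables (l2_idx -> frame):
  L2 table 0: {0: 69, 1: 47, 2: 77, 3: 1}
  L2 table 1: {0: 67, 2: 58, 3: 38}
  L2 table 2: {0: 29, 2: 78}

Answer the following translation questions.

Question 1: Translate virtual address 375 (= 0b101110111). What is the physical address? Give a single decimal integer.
Answer: 1239

Derivation:
vaddr = 375 = 0b101110111
Split: l1_idx=2, l2_idx=3, offset=23
L1[2] = 1
L2[1][3] = 38
paddr = 38 * 32 + 23 = 1239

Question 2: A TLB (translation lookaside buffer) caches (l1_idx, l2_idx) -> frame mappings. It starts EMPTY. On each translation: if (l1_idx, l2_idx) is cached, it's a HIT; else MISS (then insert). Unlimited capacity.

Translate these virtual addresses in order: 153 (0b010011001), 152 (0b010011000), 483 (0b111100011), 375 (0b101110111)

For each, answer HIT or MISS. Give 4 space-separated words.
Answer: MISS HIT MISS MISS

Derivation:
vaddr=153: (1,0) not in TLB -> MISS, insert
vaddr=152: (1,0) in TLB -> HIT
vaddr=483: (3,3) not in TLB -> MISS, insert
vaddr=375: (2,3) not in TLB -> MISS, insert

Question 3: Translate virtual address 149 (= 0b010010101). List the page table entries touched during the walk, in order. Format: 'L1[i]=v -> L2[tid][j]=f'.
vaddr = 149 = 0b010010101
Split: l1_idx=1, l2_idx=0, offset=21

Answer: L1[1]=2 -> L2[2][0]=29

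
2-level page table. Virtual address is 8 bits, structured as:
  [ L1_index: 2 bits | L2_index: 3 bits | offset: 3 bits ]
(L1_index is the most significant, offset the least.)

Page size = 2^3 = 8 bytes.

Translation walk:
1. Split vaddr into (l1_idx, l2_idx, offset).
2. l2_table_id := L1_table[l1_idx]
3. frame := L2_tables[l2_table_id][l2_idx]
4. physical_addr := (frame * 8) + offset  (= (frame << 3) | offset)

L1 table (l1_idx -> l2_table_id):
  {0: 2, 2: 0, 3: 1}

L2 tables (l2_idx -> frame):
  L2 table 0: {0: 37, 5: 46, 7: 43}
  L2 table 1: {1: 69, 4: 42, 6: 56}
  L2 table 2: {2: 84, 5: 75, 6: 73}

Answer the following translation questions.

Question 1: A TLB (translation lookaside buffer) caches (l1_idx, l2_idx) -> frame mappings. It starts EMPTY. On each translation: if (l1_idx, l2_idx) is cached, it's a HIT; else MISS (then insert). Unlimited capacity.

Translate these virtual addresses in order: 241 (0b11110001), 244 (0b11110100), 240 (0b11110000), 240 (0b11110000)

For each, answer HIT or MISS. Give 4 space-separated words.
vaddr=241: (3,6) not in TLB -> MISS, insert
vaddr=244: (3,6) in TLB -> HIT
vaddr=240: (3,6) in TLB -> HIT
vaddr=240: (3,6) in TLB -> HIT

Answer: MISS HIT HIT HIT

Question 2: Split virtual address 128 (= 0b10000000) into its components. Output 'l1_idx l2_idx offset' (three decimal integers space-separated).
Answer: 2 0 0

Derivation:
vaddr = 128 = 0b10000000
  top 2 bits -> l1_idx = 2
  next 3 bits -> l2_idx = 0
  bottom 3 bits -> offset = 0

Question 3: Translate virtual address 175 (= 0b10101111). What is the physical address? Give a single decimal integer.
vaddr = 175 = 0b10101111
Split: l1_idx=2, l2_idx=5, offset=7
L1[2] = 0
L2[0][5] = 46
paddr = 46 * 8 + 7 = 375

Answer: 375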